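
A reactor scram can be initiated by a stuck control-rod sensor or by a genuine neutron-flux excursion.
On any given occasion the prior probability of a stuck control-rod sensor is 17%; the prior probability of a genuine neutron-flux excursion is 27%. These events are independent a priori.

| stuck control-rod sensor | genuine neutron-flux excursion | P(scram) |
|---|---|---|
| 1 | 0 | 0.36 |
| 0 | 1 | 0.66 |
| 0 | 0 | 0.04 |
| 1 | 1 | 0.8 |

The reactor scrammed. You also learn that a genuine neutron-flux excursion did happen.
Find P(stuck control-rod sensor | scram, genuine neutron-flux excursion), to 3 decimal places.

Enumerate both values of stuck control-rod sensor and weight by the priors:
  P(scram | genuine neutron-flux excursion) = 0.66*0.83 + 0.8*0.17
        = 0.547800 + 0.136000 = 0.683800
Configurations with stuck control-rod sensor contribute 0.136000, so
  P(stuck control-rod sensor | scram, genuine neutron-flux excursion) = 0.136000 / 0.683800 ≈ 0.199

P(stuck control-rod sensor | scram, genuine neutron-flux excursion) ≈ 0.199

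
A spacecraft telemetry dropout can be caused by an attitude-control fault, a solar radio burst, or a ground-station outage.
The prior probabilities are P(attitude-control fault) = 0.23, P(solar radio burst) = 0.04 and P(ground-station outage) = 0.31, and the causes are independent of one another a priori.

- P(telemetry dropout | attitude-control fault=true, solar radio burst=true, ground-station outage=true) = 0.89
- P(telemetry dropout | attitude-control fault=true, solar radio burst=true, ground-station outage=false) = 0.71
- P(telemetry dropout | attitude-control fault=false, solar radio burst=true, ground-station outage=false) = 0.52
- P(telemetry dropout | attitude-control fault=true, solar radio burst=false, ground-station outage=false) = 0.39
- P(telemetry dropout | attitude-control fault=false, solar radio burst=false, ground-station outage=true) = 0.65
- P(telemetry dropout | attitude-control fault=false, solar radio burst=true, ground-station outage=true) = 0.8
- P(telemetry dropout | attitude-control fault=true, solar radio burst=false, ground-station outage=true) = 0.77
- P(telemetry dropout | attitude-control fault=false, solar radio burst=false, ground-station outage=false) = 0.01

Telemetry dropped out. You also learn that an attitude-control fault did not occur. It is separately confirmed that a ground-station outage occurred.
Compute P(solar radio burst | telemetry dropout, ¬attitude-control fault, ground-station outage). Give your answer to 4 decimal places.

P(telemetry dropout | ¬attitude-control fault, ground-station outage) = 0.65·0.96 + 0.8·0.04 = 0.624000 + 0.032000 = 0.656000
Restricting to configurations with solar radio burst present: 0.8·0.04 = 0.032000.
P(solar radio burst | telemetry dropout, ¬attitude-control fault, ground-station outage) = 0.032000 / 0.656000 ≈ 0.0488

P(solar radio burst | telemetry dropout, ¬attitude-control fault, ground-station outage) ≈ 0.0488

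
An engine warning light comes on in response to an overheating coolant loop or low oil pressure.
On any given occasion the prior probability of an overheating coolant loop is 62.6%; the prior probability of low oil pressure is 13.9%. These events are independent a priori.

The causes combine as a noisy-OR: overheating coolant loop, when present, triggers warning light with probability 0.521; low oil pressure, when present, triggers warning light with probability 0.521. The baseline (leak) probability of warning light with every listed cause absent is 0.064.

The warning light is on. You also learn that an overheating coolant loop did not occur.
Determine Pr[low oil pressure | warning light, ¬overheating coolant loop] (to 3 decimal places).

Pr[low oil pressure | warning light, ¬overheating coolant loop] ≈ 0.582

Under noisy-OR, P(warning light | causes) = 1 − (1−0.064)·∏(1−qᵢ) over the active causes.
Sum P(warning light|·) weighted by the priors over both values of low oil pressure:
  P(warning light | ¬overheating coolant loop) = 0.064*0.861 + 0.551656*0.139
        = 0.055104 + 0.076680 = 0.131784
Configurations with low oil pressure contribute 0.076680, so
  P(low oil pressure | warning light, ¬overheating coolant loop) = 0.076680 / 0.131784 ≈ 0.582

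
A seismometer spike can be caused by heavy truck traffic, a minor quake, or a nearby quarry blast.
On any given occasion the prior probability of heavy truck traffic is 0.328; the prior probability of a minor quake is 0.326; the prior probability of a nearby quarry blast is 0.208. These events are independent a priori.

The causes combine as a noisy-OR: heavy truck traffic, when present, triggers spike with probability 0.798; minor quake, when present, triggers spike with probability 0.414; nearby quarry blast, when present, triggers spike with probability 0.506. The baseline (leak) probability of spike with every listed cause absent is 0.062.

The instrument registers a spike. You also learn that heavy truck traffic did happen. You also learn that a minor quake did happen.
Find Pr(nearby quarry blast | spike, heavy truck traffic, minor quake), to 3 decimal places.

Pr(nearby quarry blast | spike, heavy truck traffic, minor quake) ≈ 0.218

Under noisy-OR, P(spike | causes) = 1 − (1−0.062)·∏(1−qᵢ) over the active causes.
For the numerator, keep only nearby quarry blast=true terms: 0.94515×0.208 = 0.196591
Denominator P(spike | heavy truck traffic, minor quake): 0.888967×0.792 + 0.94515×0.208 = 0.900653
Posterior = 0.196591 / 0.900653 ≈ 0.218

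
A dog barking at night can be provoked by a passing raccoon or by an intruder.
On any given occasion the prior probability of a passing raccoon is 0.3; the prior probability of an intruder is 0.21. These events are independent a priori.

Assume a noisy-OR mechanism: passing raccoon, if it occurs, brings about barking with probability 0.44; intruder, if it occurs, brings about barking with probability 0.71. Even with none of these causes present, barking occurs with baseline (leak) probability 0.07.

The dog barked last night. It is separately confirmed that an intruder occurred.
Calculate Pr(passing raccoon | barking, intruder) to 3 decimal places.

Under noisy-OR, P(barking | causes) = 1 − (1−0.07)·∏(1−qᵢ) over the active causes.
P(barking | intruder) = 0.7303·0.7 + 0.848968·0.3 = 0.511210 + 0.254690 = 0.765900
The passing raccoon-present share is 0.848968·0.3 = 0.254690.
P(passing raccoon | barking, intruder) = 0.254690 / 0.765900 ≈ 0.333

Pr(passing raccoon | barking, intruder) ≈ 0.333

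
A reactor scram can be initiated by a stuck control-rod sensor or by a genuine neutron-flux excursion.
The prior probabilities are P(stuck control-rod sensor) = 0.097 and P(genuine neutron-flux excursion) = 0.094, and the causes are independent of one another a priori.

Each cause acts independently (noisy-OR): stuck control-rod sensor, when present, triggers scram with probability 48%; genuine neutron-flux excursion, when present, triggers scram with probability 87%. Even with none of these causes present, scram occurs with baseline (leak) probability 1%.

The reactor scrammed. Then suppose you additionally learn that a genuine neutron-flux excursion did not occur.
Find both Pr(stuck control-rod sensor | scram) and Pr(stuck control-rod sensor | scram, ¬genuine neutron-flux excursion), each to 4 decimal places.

Pr(stuck control-rod sensor | scram) ≈ 0.3837; Pr(stuck control-rod sensor | scram, ¬genuine neutron-flux excursion) ≈ 0.8390

Under noisy-OR, P(scram | causes) = 1 − (1−0.01)·∏(1−qᵢ) over the active causes.
Numerator (weight on configurations with stuck control-rod sensor): 0.042640 + 0.008508 = 0.051148
Denominator P(scram): 0.01*0.903*0.906 + 0.8713*0.903*0.094 + 0.4852*0.097*0.906 + 0.933076*0.097*0.094 = 0.133287
Posterior = 0.051148 / 0.133287 ≈ 0.3837

Now also conditioning on genuine neutron-flux excursion≠true:
P(scram | ¬genuine neutron-flux excursion) = 0.01·0.903 + 0.4852·0.097 = 0.009030 + 0.047064 = 0.056094
Of this, 0.047064 comes from 0.4852·0.097 (the stuck control-rod sensor=true cases).
So P(stuck control-rod sensor | scram, ¬genuine neutron-flux excursion) = 0.047064/0.056094 ≈ 0.8390.
Ruling out genuine neutron-flux excursion raises the posterior on stuck control-rod sensor — the flip side of explaining away.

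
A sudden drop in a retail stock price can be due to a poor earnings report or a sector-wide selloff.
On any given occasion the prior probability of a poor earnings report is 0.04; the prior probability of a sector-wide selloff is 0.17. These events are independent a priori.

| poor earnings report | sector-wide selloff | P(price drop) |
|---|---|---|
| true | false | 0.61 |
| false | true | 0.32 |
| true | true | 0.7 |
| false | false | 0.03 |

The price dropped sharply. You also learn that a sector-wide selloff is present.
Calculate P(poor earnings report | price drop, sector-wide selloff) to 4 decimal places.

Numerator (weight on configurations with poor earnings report): 0.7·0.04 = 0.028000
Normalizer over all consistent configurations: 0.32·0.96 + 0.7·0.04 = 0.335200
P(poor earnings report | price drop, sector-wide selloff) = 0.028000/0.335200 ≈ 0.0835

P(poor earnings report | price drop, sector-wide selloff) ≈ 0.0835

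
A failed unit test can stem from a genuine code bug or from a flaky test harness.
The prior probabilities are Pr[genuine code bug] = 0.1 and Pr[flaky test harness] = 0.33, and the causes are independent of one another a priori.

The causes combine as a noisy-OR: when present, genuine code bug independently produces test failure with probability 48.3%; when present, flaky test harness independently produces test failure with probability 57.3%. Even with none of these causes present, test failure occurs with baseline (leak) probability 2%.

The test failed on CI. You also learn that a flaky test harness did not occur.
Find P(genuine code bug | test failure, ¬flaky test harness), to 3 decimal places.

P(genuine code bug | test failure, ¬flaky test harness) ≈ 0.733

Under noisy-OR, P(test failure | causes) = 1 − (1−0.02)·∏(1−qᵢ) over the active causes.
For the numerator, keep only genuine code bug=true terms: 0.49334·0.1 = 0.049334
The normalizing constant is 0.02·0.9 + 0.49334·0.1 = 0.067334
Posterior = 0.049334 / 0.067334 ≈ 0.733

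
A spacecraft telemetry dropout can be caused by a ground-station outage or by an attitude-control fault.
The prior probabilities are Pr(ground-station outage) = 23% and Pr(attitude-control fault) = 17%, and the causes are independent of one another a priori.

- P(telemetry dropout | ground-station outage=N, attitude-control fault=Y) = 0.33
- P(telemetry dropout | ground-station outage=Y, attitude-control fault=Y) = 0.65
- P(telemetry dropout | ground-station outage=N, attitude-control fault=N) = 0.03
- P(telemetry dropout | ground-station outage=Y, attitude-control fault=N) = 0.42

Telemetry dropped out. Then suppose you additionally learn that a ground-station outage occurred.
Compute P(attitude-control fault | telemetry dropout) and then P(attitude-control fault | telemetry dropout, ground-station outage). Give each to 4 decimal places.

P(attitude-control fault | telemetry dropout) ≈ 0.4085; P(attitude-control fault | telemetry dropout, ground-station outage) ≈ 0.2407

Sum P(telemetry dropout|·) weighted by the priors over the 4 (ground-station outage, attitude-control fault) configurations:
  P(telemetry dropout) = 0.03*0.77*0.83 + 0.33*0.77*0.17 + 0.42*0.23*0.83 + 0.65*0.23*0.17
        = 0.019173 + 0.043197 + 0.080178 + 0.025415 = 0.167963
Configurations with attitude-control fault contribute 0.068612, so
  P(attitude-control fault | telemetry dropout) = 0.068612 / 0.167963 ≈ 0.4085

Now condition on the additional information:
P(telemetry dropout | ground-station outage) = 0.42·0.83 + 0.65·0.17 = 0.348600 + 0.110500 = 0.459100
Restricting to configurations with attitude-control fault present: 0.65·0.17 = 0.110500.
So P(attitude-control fault | telemetry dropout, ground-station outage) = 0.110500/0.459100 ≈ 0.2407.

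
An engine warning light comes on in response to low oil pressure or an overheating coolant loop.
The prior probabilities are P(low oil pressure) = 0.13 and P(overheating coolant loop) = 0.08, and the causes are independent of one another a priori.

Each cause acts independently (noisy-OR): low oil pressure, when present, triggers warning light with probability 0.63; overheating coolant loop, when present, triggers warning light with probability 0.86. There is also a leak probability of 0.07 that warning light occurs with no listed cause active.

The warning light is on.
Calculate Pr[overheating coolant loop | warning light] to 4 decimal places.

Under noisy-OR, P(warning light | causes) = 1 − (1−0.07)·∏(1−qᵢ) over the active causes.
Enumerate the 4 (low oil pressure, overheating coolant loop) configurations and weight by the priors:
  P(warning light) = 0.07×0.87×0.92 + 0.8698×0.87×0.08 + 0.6559×0.13×0.92 + 0.951826×0.13×0.08
        = 0.056028 + 0.060538 + 0.078446 + 0.009899 = 0.204911
Keeping only the overheating coolant loop-present terms gives 0.070437, so
  P(overheating coolant loop | warning light) = 0.070437 / 0.204911 ≈ 0.3437

Pr[overheating coolant loop | warning light] ≈ 0.3437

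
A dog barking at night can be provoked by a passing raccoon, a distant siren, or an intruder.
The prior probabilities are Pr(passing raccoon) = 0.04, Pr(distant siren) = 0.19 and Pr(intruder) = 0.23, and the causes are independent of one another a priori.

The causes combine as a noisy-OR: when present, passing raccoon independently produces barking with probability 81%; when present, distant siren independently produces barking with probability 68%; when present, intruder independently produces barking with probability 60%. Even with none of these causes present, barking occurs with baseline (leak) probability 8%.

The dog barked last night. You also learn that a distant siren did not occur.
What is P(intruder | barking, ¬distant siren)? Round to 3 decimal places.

P(intruder | barking, ¬distant siren) ≈ 0.637

Under noisy-OR, P(barking | causes) = 1 − (1−0.08)·∏(1−qᵢ) over the active causes.
For the numerator, keep only intruder=true terms: 0.139546 + 0.008557 = 0.148103
The normalizing constant is 0.08×0.96×0.77 + 0.632×0.96×0.23 + 0.8252×0.04×0.77 + 0.93008×0.04×0.23 = 0.232655
P(intruder | barking, ¬distant siren) = 0.148103/0.232655 ≈ 0.637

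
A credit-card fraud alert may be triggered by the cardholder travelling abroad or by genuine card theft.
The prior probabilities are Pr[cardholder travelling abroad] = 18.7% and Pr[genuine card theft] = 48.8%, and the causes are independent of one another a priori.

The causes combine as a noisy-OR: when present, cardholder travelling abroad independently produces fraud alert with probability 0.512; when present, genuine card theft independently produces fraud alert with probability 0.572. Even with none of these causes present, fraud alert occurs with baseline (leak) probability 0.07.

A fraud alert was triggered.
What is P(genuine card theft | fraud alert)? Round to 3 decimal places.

P(genuine card theft | fraud alert) ≈ 0.793

Under noisy-OR, P(fraud alert | causes) = 1 − (1−0.07)·∏(1−qᵢ) over the active causes.
P(fraud alert) = 0.07×0.813×0.512 + 0.60196×0.813×0.488 + 0.54616×0.187×0.512 + 0.805756×0.187×0.488 = 0.029138 + 0.238824 + 0.052292 + 0.073530 = 0.393784
Of this, 0.312354 comes from 0.238824 + 0.073530 (the genuine card theft=true cases).
Hence the posterior is 0.312354/0.393784 ≈ 0.793.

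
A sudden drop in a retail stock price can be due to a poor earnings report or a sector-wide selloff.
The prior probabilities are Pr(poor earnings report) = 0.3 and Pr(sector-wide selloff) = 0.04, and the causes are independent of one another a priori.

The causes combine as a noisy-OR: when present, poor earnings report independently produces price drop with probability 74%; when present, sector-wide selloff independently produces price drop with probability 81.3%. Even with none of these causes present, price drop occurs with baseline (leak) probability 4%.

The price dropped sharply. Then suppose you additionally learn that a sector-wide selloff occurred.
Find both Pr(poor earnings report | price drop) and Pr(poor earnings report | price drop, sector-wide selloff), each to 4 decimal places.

Pr(poor earnings report | price drop) ≈ 0.8203; Pr(poor earnings report | price drop, sector-wide selloff) ≈ 0.3324

Under noisy-OR, P(price drop | causes) = 1 − (1−0.04)·∏(1−qᵢ) over the active causes.
For the numerator, keep only poor earnings report=true terms: 0.216115 + 0.011440 = 0.227555
Normalizer over all consistent configurations: 0.04·0.7·0.96 + 0.82048·0.7·0.04 + 0.7504·0.3·0.96 + 0.953325·0.3·0.04 = 0.277408
Posterior = 0.227555 / 0.277408 ≈ 0.8203

Now condition on the additional information:
Weight on poor earnings report=true, given the evidence: 0.953325·0.3 = 0.285997
The normalizing constant is 0.82048·0.7 + 0.953325·0.3 = 0.860333
Posterior = 0.285997 / 0.860333 ≈ 0.3324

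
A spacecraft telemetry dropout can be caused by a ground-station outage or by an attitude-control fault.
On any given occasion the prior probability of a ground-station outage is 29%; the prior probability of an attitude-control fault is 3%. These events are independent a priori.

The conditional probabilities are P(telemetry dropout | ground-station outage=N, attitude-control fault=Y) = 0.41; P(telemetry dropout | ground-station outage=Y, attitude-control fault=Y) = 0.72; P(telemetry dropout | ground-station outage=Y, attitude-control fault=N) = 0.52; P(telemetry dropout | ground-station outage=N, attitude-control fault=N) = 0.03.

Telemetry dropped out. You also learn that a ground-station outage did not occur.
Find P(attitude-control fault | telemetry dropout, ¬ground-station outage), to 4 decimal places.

By total probability over both values of attitude-control fault:
  P(telemetry dropout | ¬ground-station outage) = 0.03·0.97 + 0.41·0.03
        = 0.029100 + 0.012300 = 0.041400
The terms with attitude-control fault present sum to 0.012300, so
  P(attitude-control fault | telemetry dropout, ¬ground-station outage) = 0.012300 / 0.041400 ≈ 0.2971

P(attitude-control fault | telemetry dropout, ¬ground-station outage) ≈ 0.2971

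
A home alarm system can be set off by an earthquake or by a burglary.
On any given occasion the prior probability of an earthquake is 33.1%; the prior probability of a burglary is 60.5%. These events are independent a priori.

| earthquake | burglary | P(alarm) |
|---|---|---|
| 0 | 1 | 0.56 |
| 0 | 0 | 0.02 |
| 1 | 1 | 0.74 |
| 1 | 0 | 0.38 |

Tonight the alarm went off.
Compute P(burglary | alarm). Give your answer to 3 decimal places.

P(burglary | alarm) ≈ 0.872

P(alarm) = 0.02×0.669×0.395 + 0.56×0.669×0.605 + 0.38×0.331×0.395 + 0.74×0.331×0.605 = 0.005285 + 0.226657 + 0.049683 + 0.148189 = 0.429814
Of this, 0.374846 comes from 0.226657 + 0.148189 (the burglary=true cases).
Hence the posterior is 0.374846/0.429814 ≈ 0.872.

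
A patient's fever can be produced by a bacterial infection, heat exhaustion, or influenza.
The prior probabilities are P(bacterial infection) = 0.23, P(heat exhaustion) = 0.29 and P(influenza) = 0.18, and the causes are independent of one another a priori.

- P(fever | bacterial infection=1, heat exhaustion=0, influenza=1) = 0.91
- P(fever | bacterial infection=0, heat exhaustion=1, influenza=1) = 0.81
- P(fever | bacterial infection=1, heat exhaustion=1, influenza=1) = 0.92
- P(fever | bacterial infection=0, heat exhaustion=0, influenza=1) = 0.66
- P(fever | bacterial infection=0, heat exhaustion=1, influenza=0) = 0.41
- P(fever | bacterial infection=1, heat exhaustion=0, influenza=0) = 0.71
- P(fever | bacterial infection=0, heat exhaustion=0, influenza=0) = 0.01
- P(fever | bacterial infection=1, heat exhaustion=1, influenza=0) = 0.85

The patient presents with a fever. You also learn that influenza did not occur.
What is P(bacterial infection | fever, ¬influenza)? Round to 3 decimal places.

P(fever | ¬influenza) = 0.01·0.77·0.71 + 0.41·0.77·0.29 + 0.71·0.23·0.71 + 0.85·0.23·0.29 = 0.005467 + 0.091553 + 0.115943 + 0.056695 = 0.269658
Restricting to configurations with bacterial infection present: 0.115943 + 0.056695 = 0.172638.
So P(bacterial infection | fever, ¬influenza) = 0.172638/0.269658 ≈ 0.640.

P(bacterial infection | fever, ¬influenza) ≈ 0.640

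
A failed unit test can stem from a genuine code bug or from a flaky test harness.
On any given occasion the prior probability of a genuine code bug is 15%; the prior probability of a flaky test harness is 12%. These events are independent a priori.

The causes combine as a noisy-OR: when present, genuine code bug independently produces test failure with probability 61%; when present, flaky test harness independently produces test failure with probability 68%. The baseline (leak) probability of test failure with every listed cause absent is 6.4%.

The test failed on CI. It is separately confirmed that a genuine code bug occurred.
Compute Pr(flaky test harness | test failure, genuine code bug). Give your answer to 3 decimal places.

Under noisy-OR, P(test failure | causes) = 1 − (1−0.064)·∏(1−qᵢ) over the active causes.
For the numerator, keep only flaky test harness=true terms: 0.883187*0.12 = 0.105982
The normalizing constant is 0.63496*0.88 + 0.883187*0.12 = 0.664747
P(flaky test harness | test failure, genuine code bug) = 0.105982/0.664747 ≈ 0.159

Pr(flaky test harness | test failure, genuine code bug) ≈ 0.159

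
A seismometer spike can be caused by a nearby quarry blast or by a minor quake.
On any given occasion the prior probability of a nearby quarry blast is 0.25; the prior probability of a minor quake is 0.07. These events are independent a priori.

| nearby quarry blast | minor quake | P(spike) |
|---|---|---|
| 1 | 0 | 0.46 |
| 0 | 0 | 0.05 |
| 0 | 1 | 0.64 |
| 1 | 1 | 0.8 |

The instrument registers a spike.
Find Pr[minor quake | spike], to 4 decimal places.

Pr[minor quake | spike] ≈ 0.2513

P(spike) = 0.05×0.75×0.93 + 0.64×0.75×0.07 + 0.46×0.25×0.93 + 0.8×0.25×0.07 = 0.034875 + 0.033600 + 0.106950 + 0.014000 = 0.189425
Restricting to configurations with minor quake present: 0.033600 + 0.014000 = 0.047600.
So P(minor quake | spike) = 0.047600/0.189425 ≈ 0.2513.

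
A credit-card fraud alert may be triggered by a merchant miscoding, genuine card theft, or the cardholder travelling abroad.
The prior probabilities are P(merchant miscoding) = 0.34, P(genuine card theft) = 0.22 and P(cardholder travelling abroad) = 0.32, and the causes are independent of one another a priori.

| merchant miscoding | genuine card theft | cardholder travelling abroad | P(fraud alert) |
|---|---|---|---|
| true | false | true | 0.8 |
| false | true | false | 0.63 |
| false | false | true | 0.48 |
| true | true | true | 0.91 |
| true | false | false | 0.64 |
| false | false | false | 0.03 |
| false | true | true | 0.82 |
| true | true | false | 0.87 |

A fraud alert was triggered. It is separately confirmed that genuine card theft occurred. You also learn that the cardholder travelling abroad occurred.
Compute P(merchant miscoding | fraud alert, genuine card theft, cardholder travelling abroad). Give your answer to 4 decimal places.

P(merchant miscoding | fraud alert, genuine card theft, cardholder travelling abroad) ≈ 0.3637

By total probability over both values of merchant miscoding:
  P(fraud alert | genuine card theft, cardholder travelling abroad) = 0.82*0.66 + 0.91*0.34
        = 0.541200 + 0.309400 = 0.850600
The terms with merchant miscoding present sum to 0.309400, so
  P(merchant miscoding | fraud alert, genuine card theft, cardholder travelling abroad) = 0.309400 / 0.850600 ≈ 0.3637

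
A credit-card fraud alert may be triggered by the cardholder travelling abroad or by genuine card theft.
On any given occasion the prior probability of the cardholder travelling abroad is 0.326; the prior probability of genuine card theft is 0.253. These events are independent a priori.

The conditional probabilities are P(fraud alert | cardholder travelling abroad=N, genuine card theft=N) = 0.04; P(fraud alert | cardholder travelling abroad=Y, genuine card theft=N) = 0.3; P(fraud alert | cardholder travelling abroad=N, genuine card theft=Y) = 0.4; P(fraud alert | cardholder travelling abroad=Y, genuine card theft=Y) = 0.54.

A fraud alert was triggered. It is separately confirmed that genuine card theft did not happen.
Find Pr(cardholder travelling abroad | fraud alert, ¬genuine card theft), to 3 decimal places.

P(fraud alert | ¬genuine card theft) = 0.04*0.674 + 0.3*0.326 = 0.026960 + 0.097800 = 0.124760
Restricting to configurations with cardholder travelling abroad present: 0.3*0.326 = 0.097800.
P(cardholder travelling abroad | fraud alert, ¬genuine card theft) = 0.097800 / 0.124760 ≈ 0.784

Pr(cardholder travelling abroad | fraud alert, ¬genuine card theft) ≈ 0.784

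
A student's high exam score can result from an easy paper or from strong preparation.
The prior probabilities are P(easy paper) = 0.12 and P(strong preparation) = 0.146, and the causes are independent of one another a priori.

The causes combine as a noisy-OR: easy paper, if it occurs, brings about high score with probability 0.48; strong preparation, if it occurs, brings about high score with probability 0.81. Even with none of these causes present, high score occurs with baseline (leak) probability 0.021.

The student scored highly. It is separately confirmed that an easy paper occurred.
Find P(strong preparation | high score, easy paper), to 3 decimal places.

Under noisy-OR, P(high score | causes) = 1 − (1−0.021)·∏(1−qᵢ) over the active causes.
Numerator (weight on configurations with strong preparation): 0.903275·0.146 = 0.131878
Normalizer over all consistent configurations: 0.49092·0.854 + 0.903275·0.146 = 0.551124
Posterior = 0.131878 / 0.551124 ≈ 0.239

P(strong preparation | high score, easy paper) ≈ 0.239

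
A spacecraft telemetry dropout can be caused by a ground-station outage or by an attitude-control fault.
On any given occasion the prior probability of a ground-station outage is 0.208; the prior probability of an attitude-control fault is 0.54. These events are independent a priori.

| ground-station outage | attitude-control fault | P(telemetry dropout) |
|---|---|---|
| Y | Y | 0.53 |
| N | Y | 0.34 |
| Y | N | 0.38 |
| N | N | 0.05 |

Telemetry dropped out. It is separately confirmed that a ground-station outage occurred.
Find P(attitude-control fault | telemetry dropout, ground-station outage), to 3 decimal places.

By total probability over both values of attitude-control fault:
  P(telemetry dropout | ground-station outage) = 0.38*0.46 + 0.53*0.54
        = 0.174800 + 0.286200 = 0.461000
Configurations with attitude-control fault contribute 0.286200, so
  P(attitude-control fault | telemetry dropout, ground-station outage) = 0.286200 / 0.461000 ≈ 0.621

P(attitude-control fault | telemetry dropout, ground-station outage) ≈ 0.621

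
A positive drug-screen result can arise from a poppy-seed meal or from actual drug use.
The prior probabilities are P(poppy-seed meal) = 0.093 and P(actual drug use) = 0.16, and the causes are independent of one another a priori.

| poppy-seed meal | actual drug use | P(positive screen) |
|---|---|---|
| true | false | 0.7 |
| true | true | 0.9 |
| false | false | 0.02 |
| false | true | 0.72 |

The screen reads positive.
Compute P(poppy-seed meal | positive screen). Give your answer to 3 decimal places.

P(poppy-seed meal | positive screen) ≈ 0.362

P(positive screen) = 0.02*0.907*0.84 + 0.72*0.907*0.16 + 0.7*0.093*0.84 + 0.9*0.093*0.16 = 0.015238 + 0.104486 + 0.054684 + 0.013392 = 0.187800
Of this, 0.068076 comes from 0.054684 + 0.013392 (the poppy-seed meal=true cases).
So P(poppy-seed meal | positive screen) = 0.068076/0.187800 ≈ 0.362.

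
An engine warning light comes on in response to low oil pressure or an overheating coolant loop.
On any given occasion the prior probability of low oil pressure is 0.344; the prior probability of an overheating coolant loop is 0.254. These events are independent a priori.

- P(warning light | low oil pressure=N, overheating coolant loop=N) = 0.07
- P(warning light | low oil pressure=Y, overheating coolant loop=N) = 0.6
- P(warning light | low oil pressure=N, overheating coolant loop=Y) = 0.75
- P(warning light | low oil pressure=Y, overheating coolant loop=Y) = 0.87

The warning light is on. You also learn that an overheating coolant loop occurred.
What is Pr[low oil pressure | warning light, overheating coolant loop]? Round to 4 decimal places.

Pr[low oil pressure | warning light, overheating coolant loop] ≈ 0.3782

Numerator (weight on configurations with low oil pressure): 0.87×0.344 = 0.299280
Denominator P(warning light | overheating coolant loop): 0.75×0.656 + 0.87×0.344 = 0.791280
P(low oil pressure | warning light, overheating coolant loop) = 0.299280/0.791280 ≈ 0.3782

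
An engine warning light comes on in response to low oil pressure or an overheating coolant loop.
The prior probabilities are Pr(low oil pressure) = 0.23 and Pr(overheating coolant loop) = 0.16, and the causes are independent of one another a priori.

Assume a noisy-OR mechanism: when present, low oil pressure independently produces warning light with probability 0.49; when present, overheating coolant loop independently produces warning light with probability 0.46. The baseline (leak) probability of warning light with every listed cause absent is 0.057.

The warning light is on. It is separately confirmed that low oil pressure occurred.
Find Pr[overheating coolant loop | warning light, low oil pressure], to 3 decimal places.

Pr[overheating coolant loop | warning light, low oil pressure] ≈ 0.214

Under noisy-OR, P(warning light | causes) = 1 − (1−0.057)·∏(1−qᵢ) over the active causes.
P(warning light | low oil pressure) = 0.51907*0.84 + 0.740298*0.16 = 0.436019 + 0.118448 = 0.554467
Of this, 0.118448 comes from 0.740298*0.16 (the overheating coolant loop=true cases).
P(overheating coolant loop | warning light, low oil pressure) = 0.118448 / 0.554467 ≈ 0.214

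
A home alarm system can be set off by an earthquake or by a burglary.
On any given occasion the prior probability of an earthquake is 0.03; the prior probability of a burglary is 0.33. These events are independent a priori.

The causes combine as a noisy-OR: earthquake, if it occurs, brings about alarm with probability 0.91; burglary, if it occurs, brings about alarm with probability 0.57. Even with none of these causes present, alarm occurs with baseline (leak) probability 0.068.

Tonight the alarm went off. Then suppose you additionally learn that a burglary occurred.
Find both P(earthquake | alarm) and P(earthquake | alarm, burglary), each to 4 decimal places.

Under noisy-OR, P(alarm | causes) = 1 − (1−0.068)·∏(1−qᵢ) over the active causes.
By total probability over the 4 (earthquake, burglary) configurations:
  P(alarm) = 0.068×0.97×0.67 + 0.59924×0.97×0.33 + 0.91612×0.03×0.67 + 0.963932×0.03×0.33
        = 0.044193 + 0.191817 + 0.018414 + 0.009543 = 0.263967
The terms with earthquake present sum to 0.027957, so
  P(earthquake | alarm) = 0.027957 / 0.263967 ≈ 0.1059

Now condition on the additional information:
Numerator (weight on configurations with earthquake): 0.963932·0.03 = 0.028918
Normalizer over all consistent configurations: 0.59924·0.97 + 0.963932·0.03 = 0.610181
P(earthquake | alarm, burglary) = 0.028918/0.610181 ≈ 0.0474
Conditioning on burglary lowers the posterior on earthquake: the classic explaining-away effect in a common-effect structure.

P(earthquake | alarm) ≈ 0.1059; P(earthquake | alarm, burglary) ≈ 0.0474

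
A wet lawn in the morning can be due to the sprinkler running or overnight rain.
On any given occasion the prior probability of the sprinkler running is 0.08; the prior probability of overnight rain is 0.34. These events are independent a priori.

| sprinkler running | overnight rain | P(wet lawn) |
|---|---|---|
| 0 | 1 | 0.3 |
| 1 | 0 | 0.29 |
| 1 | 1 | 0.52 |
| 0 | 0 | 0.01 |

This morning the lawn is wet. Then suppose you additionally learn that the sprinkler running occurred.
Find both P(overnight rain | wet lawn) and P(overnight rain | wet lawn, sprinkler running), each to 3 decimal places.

P(overnight rain | wet lawn) ≈ 0.835; P(overnight rain | wet lawn, sprinkler running) ≈ 0.480

Weight on overnight rain=true, given the evidence: 0.093840 + 0.014144 = 0.107984
Normalizer over all consistent configurations: 0.01*0.92*0.66 + 0.3*0.92*0.34 + 0.29*0.08*0.66 + 0.52*0.08*0.34 = 0.129368
Posterior = 0.107984 / 0.129368 ≈ 0.835

Now also conditioning on sprinkler running=true:
Numerator (weight on configurations with overnight rain): 0.52·0.34 = 0.176800
Normalizer over all consistent configurations: 0.29·0.66 + 0.52·0.34 = 0.368200
Posterior = 0.176800 / 0.368200 ≈ 0.480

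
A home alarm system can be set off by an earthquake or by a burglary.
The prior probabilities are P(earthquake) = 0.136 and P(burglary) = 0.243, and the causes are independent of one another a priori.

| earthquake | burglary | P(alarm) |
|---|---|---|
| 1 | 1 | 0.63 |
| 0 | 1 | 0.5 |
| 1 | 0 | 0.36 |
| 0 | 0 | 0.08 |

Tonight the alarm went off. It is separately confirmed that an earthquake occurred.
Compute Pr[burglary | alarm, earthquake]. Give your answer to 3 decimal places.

P(alarm | earthquake) = 0.36×0.757 + 0.63×0.243 = 0.272520 + 0.153090 = 0.425610
Restricting to configurations with burglary present: 0.63×0.243 = 0.153090.
So P(burglary | alarm, earthquake) = 0.153090/0.425610 ≈ 0.360.

Pr[burglary | alarm, earthquake] ≈ 0.360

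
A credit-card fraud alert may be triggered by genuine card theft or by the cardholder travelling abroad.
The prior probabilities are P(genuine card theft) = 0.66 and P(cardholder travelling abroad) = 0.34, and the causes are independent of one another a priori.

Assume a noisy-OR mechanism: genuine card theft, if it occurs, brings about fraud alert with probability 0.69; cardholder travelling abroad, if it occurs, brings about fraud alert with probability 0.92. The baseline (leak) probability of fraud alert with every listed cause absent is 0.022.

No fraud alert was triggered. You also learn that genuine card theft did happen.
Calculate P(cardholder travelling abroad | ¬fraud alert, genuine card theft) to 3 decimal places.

P(cardholder travelling abroad | ¬fraud alert, genuine card theft) ≈ 0.040

Under noisy-OR, P(fraud alert | causes) = 1 − (1−0.022)·∏(1−qᵢ) over the active causes.
Numerator (weight on configurations with cardholder travelling abroad): 0.024254×0.34 = 0.008246
Normalizer over all consistent configurations: 0.30318×0.66 + 0.024254×0.34 = 0.208345
Posterior = 0.008246 / 0.208345 ≈ 0.040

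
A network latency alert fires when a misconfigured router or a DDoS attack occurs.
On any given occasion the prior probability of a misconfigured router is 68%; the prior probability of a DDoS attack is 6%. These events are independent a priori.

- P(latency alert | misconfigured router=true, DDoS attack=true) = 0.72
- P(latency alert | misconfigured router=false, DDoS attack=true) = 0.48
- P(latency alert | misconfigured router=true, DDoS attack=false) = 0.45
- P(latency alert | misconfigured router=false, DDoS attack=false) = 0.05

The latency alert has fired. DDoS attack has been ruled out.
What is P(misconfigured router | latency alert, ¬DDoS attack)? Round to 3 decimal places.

Sum P(latency alert|·) weighted by the priors over both values of misconfigured router:
  P(latency alert | ¬DDoS attack) = 0.05*0.32 + 0.45*0.68
        = 0.016000 + 0.306000 = 0.322000
Keeping only the misconfigured router-present terms gives 0.306000, so
  P(misconfigured router | latency alert, ¬DDoS attack) = 0.306000 / 0.322000 ≈ 0.950

P(misconfigured router | latency alert, ¬DDoS attack) ≈ 0.950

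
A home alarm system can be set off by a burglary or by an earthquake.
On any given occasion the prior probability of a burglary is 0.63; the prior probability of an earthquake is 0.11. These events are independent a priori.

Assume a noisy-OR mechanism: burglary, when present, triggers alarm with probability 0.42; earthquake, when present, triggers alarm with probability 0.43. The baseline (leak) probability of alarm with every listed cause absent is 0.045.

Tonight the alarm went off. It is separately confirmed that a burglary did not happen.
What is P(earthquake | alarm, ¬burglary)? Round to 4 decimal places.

P(earthquake | alarm, ¬burglary) ≈ 0.5558

Under noisy-OR, P(alarm | causes) = 1 − (1−0.045)·∏(1−qᵢ) over the active causes.
Numerator (weight on configurations with earthquake): 0.45565×0.11 = 0.050121
Denominator P(alarm | ¬burglary): 0.045×0.89 + 0.45565×0.11 = 0.090171
P(earthquake | alarm, ¬burglary) = 0.050121/0.090171 ≈ 0.5558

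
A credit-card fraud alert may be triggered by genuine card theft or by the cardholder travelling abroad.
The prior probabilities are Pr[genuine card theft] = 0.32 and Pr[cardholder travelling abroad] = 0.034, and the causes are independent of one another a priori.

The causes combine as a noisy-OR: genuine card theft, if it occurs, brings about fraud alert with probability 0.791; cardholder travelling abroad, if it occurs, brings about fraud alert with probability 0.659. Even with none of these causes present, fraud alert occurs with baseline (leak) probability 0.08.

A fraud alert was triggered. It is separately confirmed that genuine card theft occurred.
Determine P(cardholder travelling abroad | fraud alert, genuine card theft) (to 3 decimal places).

Under noisy-OR, P(fraud alert | causes) = 1 − (1−0.08)·∏(1−qᵢ) over the active causes.
P(fraud alert | genuine card theft) = 0.80772×0.966 + 0.934433×0.034 = 0.780258 + 0.031771 = 0.812029
The cardholder travelling abroad-present share is 0.934433×0.034 = 0.031771.
So P(cardholder travelling abroad | fraud alert, genuine card theft) = 0.031771/0.812029 ≈ 0.039.

P(cardholder travelling abroad | fraud alert, genuine card theft) ≈ 0.039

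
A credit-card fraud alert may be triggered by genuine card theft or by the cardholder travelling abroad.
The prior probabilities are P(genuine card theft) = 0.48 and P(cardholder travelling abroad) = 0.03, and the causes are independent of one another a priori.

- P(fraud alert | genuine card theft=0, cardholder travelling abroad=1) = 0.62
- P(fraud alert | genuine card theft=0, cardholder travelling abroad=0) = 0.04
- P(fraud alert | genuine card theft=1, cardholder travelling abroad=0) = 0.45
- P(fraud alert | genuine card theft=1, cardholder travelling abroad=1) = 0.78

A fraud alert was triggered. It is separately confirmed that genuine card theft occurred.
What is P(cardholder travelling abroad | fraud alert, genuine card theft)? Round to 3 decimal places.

P(cardholder travelling abroad | fraud alert, genuine card theft) ≈ 0.051

By total probability over both values of cardholder travelling abroad:
  P(fraud alert | genuine card theft) = 0.45×0.97 + 0.78×0.03
        = 0.436500 + 0.023400 = 0.459900
Configurations with cardholder travelling abroad contribute 0.023400, so
  P(cardholder travelling abroad | fraud alert, genuine card theft) = 0.023400 / 0.459900 ≈ 0.051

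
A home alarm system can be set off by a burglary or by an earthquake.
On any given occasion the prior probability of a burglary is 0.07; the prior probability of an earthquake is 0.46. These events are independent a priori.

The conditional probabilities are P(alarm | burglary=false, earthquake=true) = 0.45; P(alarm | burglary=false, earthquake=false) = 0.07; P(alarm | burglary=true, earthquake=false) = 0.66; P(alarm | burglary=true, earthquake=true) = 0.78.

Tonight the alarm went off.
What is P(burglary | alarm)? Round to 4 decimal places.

P(alarm) = 0.07*0.93*0.54 + 0.45*0.93*0.46 + 0.66*0.07*0.54 + 0.78*0.07*0.46 = 0.035154 + 0.192510 + 0.024948 + 0.025116 = 0.277728
Of this, 0.050064 comes from 0.024948 + 0.025116 (the burglary=true cases).
P(burglary | alarm) = 0.050064 / 0.277728 ≈ 0.1803

P(burglary | alarm) ≈ 0.1803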